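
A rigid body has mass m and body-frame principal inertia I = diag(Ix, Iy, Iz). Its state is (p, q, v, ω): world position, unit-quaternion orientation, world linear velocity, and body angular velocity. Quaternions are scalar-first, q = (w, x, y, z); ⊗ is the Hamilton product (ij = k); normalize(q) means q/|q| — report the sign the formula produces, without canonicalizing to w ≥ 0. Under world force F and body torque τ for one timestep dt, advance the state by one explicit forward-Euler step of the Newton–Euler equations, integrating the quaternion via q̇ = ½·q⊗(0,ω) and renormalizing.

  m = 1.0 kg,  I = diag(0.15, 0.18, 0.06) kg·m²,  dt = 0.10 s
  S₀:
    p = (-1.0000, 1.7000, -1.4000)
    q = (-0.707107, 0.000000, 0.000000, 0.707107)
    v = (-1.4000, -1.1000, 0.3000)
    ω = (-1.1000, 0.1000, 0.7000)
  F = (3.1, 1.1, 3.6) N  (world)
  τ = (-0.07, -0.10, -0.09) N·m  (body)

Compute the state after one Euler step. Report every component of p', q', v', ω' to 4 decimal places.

p' = (-1.1400, 1.5900, -1.3700)
q' = (-0.7303, 0.0353, -0.0423, 0.6809)
v' = (-1.0900, -0.9900, 0.6600)
ω' = (-1.1411, 0.0829, 0.5555)

precession coupling ω×(Iω) = (-0.0084, -0.0693, -0.0033)
angular accel α = (-0.4107, -0.1706, -1.4450)
ω' = ω + α·dt = (-1.1411, 0.0829, 0.5555)
2q̇ = q⊗(0,ω) = (-0.4949749, 0.7071070, -0.8485284, -0.4949749)
updated quaternion q' = (-0.7303, 0.0353, -0.0423, 0.6809)
p + v·dt = (-1.1400, 1.5900, -1.3700)
v + (F/m)dt = (-1.0900, -0.9900, 0.6600)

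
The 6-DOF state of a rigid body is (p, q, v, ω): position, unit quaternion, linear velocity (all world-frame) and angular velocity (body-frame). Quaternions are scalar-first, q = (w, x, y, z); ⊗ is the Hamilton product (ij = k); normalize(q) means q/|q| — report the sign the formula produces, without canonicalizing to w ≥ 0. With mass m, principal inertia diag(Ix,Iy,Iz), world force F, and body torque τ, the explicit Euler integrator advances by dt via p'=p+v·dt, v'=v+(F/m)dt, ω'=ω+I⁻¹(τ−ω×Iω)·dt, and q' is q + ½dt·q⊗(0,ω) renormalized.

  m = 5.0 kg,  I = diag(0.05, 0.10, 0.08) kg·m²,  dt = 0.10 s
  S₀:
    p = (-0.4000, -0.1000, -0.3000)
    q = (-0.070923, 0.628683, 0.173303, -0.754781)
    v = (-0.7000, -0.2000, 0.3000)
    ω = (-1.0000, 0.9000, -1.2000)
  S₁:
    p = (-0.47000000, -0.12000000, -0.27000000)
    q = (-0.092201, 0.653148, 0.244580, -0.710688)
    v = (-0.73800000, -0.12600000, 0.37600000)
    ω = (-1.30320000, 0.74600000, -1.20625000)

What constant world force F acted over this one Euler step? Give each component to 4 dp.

F = (-1.9000, 3.7000, 3.8000)

Δv = v₁−v₀ = (-0.03800000, 0.07400000, 0.07600000)
m·(v₁−v₀)/dt = (-1.9000, 3.7000, 3.8000)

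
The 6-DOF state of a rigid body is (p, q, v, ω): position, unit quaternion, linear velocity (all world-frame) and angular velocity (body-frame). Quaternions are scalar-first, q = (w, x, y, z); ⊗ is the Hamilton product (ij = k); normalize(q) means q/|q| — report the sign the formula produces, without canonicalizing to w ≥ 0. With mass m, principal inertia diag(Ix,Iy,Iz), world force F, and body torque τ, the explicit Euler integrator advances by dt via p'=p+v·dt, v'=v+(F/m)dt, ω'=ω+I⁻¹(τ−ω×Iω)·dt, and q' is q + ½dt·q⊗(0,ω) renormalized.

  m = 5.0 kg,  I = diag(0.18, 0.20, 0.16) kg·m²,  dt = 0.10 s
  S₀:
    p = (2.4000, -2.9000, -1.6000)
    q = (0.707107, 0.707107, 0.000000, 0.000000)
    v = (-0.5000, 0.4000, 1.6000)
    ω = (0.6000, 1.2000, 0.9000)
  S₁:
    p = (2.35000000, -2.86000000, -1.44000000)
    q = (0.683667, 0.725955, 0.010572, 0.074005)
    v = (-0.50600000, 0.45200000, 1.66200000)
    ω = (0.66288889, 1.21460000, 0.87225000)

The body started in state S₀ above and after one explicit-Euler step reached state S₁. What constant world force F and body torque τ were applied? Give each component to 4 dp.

F = (-0.3000, 2.6000, 3.1000)
τ = (0.0700, 0.0400, -0.0300)

Δω = ω₁−ω₀ = (0.06288889, 0.01460000, -0.02775000)
applied torque τ = (0.0700, 0.0400, -0.0300)
velocity change Δv = (-0.00600000, 0.05200000, 0.06200000)
F = m·Δv/dt = (-0.3000, 2.6000, 3.1000)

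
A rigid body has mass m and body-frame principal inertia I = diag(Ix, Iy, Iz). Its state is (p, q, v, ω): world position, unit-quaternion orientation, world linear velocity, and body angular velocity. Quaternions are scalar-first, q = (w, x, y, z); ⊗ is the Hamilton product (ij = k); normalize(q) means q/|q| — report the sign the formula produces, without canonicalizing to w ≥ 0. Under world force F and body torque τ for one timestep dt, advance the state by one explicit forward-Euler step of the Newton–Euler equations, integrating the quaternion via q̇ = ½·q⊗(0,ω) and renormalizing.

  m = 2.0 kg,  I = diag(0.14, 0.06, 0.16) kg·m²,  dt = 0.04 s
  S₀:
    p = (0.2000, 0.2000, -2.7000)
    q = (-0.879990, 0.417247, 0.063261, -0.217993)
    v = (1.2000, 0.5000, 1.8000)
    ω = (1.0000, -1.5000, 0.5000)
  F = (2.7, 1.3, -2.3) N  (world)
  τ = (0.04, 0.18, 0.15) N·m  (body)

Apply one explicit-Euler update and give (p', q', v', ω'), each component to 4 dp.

p' = (0.2480, 0.2200, -2.6280)
q' = (-0.8836, 0.3935, 0.0811, -0.2404)
v' = (1.2540, 0.5260, 1.7540)
ω' = (1.0329, -1.3733, 0.5075)

gyro term ω×Iω = (-0.0750, -0.0100, 0.1200)
angular accel α = (0.8214, 3.1667, 0.1875)
ω' = ω + α·dt = (1.0329, -1.3733, 0.5075)
2q̇ = q⊗(0,ω) = (-0.2133590, -1.1753490, 0.8933685, -1.1291265)
updated quaternion q' = (-0.8836, 0.3935, 0.0811, -0.2404)
linear accel F/m = (1.3500, 0.6500, -1.1500)
p' = p + v·dt = (0.2480, 0.2200, -2.6280)
new velocity v' = (1.2540, 0.5260, 1.7540)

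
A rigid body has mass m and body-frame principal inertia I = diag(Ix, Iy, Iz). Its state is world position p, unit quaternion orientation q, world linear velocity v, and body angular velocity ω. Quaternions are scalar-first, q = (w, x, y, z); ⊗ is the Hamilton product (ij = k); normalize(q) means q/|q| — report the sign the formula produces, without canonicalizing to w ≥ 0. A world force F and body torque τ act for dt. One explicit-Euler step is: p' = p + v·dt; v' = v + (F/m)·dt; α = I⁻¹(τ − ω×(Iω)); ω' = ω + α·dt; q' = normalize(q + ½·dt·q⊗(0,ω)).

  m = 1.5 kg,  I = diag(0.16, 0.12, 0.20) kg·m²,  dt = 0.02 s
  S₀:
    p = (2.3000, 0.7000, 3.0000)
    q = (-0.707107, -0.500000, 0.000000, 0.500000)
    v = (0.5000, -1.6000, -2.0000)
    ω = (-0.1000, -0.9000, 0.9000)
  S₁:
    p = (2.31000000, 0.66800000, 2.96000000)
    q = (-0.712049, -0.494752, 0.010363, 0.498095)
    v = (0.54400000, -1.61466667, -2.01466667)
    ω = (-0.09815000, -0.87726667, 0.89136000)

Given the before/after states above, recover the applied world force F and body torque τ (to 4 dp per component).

F = (3.3000, -1.1000, -1.1000)
τ = (-0.0500, 0.1400, -0.0900)

ω₁ − ω₀ = (0.00185000, 0.02273333, -0.00864000)
gyro term ω₀×Iω₀ = (-0.0648, 0.0036, -0.0036)
applied torque τ = (-0.0500, 0.1400, -0.0900)
v₁ − v₀ = (0.04400000, -0.01466667, -0.01466667)
F = m·Δv/dt = (3.3000, -1.1000, -1.1000)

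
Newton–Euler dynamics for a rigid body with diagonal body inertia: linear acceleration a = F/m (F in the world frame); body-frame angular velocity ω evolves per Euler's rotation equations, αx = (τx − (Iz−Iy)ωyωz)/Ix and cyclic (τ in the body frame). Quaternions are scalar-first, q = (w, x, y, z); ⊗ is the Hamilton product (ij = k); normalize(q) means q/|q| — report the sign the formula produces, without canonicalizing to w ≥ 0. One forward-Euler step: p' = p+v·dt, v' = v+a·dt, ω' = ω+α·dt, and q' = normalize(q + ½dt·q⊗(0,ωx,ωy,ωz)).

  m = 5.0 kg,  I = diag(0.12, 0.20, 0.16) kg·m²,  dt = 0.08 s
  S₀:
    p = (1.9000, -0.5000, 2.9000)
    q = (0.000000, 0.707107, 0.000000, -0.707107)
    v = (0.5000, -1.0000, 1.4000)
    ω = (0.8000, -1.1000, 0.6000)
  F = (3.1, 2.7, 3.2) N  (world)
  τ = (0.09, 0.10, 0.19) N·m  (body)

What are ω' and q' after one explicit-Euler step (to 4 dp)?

ω' = (0.8424, -1.0523, 0.7302)
q' = (-0.0056, 0.6748, -0.0395, -0.7369)

(τ − ω×Iω)/I = (0.5300, 0.5960, 1.6275)
ω' = ω + α·dt = (0.8424, -1.0523, 0.7302)
q⊗(0,ω) = (-0.1414214, -0.7778177, -0.9899498, -0.7778177)
q + ½dt·q⊗(0,ω), renormalized = (-0.0056, 0.6748, -0.0395, -0.7369)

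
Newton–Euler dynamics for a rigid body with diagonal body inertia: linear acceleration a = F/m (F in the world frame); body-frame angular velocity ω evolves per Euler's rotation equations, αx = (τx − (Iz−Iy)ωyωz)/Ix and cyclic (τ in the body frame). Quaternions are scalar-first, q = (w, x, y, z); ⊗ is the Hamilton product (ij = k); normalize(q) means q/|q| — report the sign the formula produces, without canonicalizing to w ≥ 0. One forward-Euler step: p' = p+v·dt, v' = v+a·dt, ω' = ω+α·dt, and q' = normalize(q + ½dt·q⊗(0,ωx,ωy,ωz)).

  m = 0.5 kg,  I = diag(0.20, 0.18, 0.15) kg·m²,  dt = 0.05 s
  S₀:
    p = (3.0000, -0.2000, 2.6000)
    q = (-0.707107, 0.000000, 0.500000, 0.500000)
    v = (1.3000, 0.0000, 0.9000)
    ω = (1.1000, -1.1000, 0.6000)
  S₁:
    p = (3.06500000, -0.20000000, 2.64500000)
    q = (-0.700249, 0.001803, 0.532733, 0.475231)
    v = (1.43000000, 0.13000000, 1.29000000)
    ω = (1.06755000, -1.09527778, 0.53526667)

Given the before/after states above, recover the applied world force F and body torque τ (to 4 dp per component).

rate change Δω = (-0.03245000, 0.00472222, -0.06473333)
I·α + gyro = (-0.1100, 0.0500, -0.1700)
v₁ − v₀ = (0.13000000, 0.13000000, 0.39000000)
applied force F = (1.3000, 1.3000, 3.9000)

F = (1.3000, 1.3000, 3.9000)
τ = (-0.1100, 0.0500, -0.1700)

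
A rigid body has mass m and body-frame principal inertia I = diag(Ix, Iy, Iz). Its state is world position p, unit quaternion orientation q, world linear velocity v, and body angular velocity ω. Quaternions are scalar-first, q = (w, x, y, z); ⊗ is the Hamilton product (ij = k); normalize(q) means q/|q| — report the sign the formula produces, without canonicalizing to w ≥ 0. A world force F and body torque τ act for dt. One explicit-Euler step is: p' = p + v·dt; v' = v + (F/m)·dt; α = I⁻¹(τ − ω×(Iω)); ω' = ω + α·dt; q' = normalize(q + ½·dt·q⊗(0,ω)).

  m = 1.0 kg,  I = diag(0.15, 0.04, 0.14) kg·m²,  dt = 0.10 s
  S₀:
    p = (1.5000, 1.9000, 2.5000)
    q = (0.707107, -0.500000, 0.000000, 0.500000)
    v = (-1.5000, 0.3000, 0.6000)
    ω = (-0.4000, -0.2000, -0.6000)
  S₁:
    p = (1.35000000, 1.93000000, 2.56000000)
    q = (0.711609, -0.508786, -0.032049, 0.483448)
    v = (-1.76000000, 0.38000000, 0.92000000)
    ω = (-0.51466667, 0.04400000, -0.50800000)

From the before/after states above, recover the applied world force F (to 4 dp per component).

F = (-2.6000, 0.8000, 3.2000)

v₁ − v₀ = (-0.26000000, 0.08000000, 0.32000000)
F = m·Δv/dt = (-2.6000, 0.8000, 3.2000)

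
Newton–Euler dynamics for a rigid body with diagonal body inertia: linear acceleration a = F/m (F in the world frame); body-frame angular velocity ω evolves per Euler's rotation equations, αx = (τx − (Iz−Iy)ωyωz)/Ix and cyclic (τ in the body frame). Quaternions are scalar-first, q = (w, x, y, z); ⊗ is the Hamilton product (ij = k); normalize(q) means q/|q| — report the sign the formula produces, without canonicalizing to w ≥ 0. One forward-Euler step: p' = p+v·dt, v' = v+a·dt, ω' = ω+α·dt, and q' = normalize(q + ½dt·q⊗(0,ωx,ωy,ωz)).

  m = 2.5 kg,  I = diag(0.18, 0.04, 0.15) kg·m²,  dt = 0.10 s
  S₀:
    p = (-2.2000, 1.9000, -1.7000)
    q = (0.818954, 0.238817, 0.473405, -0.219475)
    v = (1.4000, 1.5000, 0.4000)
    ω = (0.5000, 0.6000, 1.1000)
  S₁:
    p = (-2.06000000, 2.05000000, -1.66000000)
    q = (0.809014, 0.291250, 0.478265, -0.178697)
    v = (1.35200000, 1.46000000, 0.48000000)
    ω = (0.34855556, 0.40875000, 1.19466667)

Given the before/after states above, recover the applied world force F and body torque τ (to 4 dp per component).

Δv = v₁−v₀ = (-0.04800000, -0.04000000, 0.08000000)
F = m·Δv/dt = (-1.2000, -1.0000, 2.0000)
Δω = ω₁−ω₀ = (-0.15144444, -0.19125000, 0.09466667)
gyro term ω₀×Iω₀ = (0.0726, 0.0165, -0.0420)
I·α + gyro = (-0.2000, -0.0600, 0.1000)

F = (-1.2000, -1.0000, 2.0000)
τ = (-0.2000, -0.0600, 0.1000)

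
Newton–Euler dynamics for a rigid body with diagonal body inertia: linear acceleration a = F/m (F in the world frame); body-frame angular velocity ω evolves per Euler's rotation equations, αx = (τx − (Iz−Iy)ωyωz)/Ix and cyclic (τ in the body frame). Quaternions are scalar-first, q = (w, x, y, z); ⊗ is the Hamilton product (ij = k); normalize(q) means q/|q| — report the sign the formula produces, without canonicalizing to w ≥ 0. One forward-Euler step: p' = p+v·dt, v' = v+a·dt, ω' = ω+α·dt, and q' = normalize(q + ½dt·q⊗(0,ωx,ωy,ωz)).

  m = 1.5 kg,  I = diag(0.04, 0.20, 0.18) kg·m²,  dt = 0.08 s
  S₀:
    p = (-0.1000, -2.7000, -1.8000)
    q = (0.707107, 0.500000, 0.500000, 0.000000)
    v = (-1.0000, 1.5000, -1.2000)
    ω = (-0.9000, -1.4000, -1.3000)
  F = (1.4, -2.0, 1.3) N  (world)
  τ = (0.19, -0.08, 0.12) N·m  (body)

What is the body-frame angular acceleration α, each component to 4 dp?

α = (5.6600, 0.4190, -0.4533)

gyro term ω×Iω = (-0.0364, -0.1638, 0.2016)
(τ − ω×Iω)/I = (5.6600, 0.4190, -0.4533)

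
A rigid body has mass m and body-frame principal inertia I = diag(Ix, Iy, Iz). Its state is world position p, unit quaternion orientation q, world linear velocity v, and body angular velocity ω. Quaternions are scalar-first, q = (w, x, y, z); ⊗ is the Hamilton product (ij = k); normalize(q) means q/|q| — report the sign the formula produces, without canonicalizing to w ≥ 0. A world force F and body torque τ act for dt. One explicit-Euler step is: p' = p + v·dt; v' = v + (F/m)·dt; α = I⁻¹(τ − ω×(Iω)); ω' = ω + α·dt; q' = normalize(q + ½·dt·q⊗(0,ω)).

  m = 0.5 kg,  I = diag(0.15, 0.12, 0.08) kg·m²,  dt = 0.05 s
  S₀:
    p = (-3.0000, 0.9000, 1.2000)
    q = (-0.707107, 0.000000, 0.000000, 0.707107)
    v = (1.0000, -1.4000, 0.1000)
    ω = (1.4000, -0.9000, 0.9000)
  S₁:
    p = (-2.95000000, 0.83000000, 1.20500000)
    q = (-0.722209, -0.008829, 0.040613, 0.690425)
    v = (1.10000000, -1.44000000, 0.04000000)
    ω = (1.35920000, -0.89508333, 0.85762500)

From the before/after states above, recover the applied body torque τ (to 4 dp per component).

ω₁ − ω₀ = (-0.04080000, 0.00491667, -0.04237500)
gyro term ω₀×Iω₀ = (0.0324, 0.0882, 0.0378)
τ = I·(Δω/dt) + ω₀×(Iω₀) = (-0.0900, 0.1000, -0.0300)

τ = (-0.0900, 0.1000, -0.0300)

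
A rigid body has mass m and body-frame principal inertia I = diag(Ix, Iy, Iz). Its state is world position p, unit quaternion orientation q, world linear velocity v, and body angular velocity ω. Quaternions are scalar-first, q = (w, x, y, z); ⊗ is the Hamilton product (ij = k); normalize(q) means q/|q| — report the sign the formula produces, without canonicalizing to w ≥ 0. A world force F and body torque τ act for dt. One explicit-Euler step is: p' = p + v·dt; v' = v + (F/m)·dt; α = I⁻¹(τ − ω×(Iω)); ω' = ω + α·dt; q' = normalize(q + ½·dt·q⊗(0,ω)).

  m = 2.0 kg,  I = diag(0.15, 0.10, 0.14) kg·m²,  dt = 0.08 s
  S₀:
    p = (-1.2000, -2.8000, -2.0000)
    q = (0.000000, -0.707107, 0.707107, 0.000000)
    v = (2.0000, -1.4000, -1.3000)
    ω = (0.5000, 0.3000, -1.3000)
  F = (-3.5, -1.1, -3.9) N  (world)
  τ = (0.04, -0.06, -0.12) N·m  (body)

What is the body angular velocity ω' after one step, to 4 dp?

ω×(Iω) gyroscopic = (-0.0156, -0.0065, -0.0075)
angular accel α = (0.3707, -0.5350, -0.8036)
ω' = ω + α·dt = (0.5297, 0.2572, -1.3643)

ω' = (0.5297, 0.2572, -1.3643)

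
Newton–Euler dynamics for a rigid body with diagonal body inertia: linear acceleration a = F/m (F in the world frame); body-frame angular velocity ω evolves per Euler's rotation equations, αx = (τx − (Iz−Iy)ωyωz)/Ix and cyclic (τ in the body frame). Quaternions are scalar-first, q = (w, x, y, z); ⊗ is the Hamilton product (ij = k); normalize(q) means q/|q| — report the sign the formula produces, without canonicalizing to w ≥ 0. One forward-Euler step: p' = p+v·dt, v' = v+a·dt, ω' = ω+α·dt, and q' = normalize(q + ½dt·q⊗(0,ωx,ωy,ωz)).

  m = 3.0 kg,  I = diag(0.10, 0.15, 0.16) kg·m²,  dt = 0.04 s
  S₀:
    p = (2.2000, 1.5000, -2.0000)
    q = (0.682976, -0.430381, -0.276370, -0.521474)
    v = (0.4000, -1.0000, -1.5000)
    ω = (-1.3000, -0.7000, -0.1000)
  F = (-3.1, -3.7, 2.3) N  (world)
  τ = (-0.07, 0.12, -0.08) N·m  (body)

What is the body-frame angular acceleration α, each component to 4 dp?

precession coupling ω×(Iω) = (0.0007, -0.0078, 0.0455)
α = I⁻¹(τ − ω×Iω) = (-0.7070, 0.8520, -0.7844)

α = (-0.7070, 0.8520, -0.7844)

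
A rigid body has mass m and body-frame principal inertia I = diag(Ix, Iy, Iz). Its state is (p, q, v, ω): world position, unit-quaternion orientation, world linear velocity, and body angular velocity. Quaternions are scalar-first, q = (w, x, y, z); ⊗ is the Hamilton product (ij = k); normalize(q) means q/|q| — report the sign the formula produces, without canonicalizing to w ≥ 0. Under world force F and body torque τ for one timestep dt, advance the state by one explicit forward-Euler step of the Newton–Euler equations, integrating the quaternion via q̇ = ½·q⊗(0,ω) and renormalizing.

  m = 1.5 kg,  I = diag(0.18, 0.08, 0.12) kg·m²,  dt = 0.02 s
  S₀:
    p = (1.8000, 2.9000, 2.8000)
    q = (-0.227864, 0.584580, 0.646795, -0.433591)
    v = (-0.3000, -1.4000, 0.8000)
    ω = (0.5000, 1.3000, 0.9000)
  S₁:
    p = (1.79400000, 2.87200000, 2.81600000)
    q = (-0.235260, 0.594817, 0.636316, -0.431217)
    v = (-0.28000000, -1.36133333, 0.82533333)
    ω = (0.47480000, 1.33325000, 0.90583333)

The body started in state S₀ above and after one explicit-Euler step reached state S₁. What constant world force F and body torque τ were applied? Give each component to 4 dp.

Δv = v₁−v₀ = (0.02000000, 0.03866667, 0.02533333)
m·(v₁−v₀)/dt = (1.5000, 2.9000, 1.9000)
rate change Δω = (-0.02520000, 0.03325000, 0.00583333)
applied torque τ = (-0.1800, 0.1600, -0.0300)

F = (1.5000, 2.9000, 1.9000)
τ = (-0.1800, 0.1600, -0.0300)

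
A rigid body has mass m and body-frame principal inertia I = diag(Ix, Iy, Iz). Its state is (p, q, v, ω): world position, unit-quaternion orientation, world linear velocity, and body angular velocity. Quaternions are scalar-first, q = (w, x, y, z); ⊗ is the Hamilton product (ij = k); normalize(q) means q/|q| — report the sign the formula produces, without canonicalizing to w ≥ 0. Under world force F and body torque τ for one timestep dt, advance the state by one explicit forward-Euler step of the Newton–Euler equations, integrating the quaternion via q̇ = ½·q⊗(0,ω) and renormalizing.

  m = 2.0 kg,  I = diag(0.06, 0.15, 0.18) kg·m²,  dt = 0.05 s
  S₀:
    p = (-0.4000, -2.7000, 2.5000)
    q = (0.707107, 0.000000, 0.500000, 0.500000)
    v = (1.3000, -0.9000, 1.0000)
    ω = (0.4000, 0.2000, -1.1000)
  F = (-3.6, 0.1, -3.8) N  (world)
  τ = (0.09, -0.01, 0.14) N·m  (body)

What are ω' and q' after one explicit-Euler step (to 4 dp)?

precession coupling ω×(Iω) = (-0.0066, 0.0528, 0.0072)
(τ − ω×Iω)/I = (1.6100, -0.4187, 0.7378)
ω' = ω + α·dt = (0.4805, 0.1791, -1.0631)
Hamilton product q⊗(0,ω) = (0.4500000, -0.3671572, 0.3414214, -0.9778177)
q + ½dt·q⊗(0,ω), renormalized = (0.7180, -0.0092, 0.5083, 0.4753)

ω' = (0.4805, 0.1791, -1.0631)
q' = (0.7180, -0.0092, 0.5083, 0.4753)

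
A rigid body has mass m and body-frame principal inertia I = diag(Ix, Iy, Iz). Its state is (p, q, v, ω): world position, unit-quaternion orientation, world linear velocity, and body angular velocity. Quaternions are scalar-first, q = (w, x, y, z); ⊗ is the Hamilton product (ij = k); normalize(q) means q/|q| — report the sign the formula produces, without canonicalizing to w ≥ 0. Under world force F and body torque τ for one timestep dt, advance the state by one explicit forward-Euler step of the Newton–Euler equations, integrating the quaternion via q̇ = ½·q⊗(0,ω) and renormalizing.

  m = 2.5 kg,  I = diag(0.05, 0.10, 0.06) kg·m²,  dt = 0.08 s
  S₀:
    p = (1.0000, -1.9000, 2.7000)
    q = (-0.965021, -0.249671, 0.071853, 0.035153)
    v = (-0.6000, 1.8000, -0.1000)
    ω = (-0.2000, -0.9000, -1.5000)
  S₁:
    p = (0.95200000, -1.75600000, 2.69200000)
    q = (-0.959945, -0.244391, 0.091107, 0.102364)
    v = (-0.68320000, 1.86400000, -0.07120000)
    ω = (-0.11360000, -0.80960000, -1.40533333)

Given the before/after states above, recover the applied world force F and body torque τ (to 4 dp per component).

v₁ − v₀ = (-0.08320000, 0.06400000, 0.02880000)
applied force F = (-2.6000, 2.0000, 0.9000)
ω₁ − ω₀ = (0.08640000, 0.09040000, 0.09466667)
precession coupling = (-0.0540, -0.0030, 0.0090)
τ = I·(Δω/dt) + ω₀×(Iω₀) = (0.0000, 0.1100, 0.0800)

F = (-2.6000, 2.0000, 0.9000)
τ = (0.0000, 0.1100, 0.0800)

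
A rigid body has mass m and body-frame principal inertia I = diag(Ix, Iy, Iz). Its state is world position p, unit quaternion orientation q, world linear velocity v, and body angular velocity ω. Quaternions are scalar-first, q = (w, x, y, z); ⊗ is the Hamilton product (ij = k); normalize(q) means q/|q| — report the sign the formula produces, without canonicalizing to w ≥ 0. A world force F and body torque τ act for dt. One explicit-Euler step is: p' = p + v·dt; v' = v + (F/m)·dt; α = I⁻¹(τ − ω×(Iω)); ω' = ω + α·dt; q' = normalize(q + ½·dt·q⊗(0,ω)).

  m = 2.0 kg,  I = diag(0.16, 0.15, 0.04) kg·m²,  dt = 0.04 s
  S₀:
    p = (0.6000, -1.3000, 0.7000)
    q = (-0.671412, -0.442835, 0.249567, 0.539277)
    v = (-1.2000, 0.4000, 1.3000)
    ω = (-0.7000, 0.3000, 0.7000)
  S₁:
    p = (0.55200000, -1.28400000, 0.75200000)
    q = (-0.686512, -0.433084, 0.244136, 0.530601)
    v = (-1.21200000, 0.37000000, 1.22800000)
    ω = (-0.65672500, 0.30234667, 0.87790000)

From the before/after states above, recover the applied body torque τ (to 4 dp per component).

Δω = ω₁−ω₀ = (0.04327500, 0.00234667, 0.17790000)
τ = I·(Δω/dt) + ω₀×(Iω₀) = (0.1500, -0.0500, 0.1800)

τ = (0.1500, -0.0500, 0.1800)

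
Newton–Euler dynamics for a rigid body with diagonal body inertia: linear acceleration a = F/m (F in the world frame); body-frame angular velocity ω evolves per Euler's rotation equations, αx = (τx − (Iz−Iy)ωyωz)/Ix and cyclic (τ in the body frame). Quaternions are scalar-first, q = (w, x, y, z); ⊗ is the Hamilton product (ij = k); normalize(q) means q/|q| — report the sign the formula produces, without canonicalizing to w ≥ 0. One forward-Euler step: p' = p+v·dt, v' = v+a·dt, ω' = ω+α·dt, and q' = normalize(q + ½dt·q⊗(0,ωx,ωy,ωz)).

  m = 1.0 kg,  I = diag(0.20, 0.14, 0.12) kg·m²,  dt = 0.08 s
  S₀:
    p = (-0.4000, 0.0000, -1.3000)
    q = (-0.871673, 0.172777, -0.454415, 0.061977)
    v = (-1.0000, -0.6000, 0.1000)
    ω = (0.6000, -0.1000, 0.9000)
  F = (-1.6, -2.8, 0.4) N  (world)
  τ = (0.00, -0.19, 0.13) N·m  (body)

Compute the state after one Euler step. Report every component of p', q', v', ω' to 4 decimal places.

p' = (-0.4800, -0.0480, -1.2920)
q' = (-0.8790, 0.1356, -0.4552, 0.0408)
v' = (-1.1280, -0.8240, 0.1320)
ω' = (0.5993, -0.2333, 0.9843)

gyro term ω×Iω = (0.0018, 0.0432, 0.0036)
α = I⁻¹(τ − ω×Iω) = (-0.0090, -1.6657, 1.0533)
new body rate ω' = (0.5993, -0.2333, 0.9843)
q⊗(0,ω) = (-0.2048870, -0.9257796, -0.0311458, -0.5291344)
q' = normalize(q + ½dt·q⊗(0,ω)) = (-0.8790, 0.1356, -0.4552, 0.0408)
new position p' = (-0.4800, -0.0480, -1.2920)
v + (F/m)dt = (-1.1280, -0.8240, 0.1320)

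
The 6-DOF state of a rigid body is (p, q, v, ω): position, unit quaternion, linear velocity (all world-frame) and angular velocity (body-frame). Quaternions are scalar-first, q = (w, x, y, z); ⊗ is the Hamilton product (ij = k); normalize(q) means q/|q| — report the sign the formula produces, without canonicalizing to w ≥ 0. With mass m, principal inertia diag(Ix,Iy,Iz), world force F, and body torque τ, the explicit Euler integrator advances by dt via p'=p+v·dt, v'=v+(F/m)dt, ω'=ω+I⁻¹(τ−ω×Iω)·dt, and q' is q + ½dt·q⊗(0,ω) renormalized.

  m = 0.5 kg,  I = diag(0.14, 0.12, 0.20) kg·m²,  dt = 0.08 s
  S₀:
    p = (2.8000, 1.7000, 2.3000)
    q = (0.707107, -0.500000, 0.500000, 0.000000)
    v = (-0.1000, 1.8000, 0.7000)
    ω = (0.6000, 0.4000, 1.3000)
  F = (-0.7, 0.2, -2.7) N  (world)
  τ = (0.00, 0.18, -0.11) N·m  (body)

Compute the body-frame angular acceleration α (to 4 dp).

gyro term ω×Iω = (0.0416, -0.0468, -0.0048)
(τ − ω×Iω)/I = (-0.2971, 1.8900, -0.5260)

α = (-0.2971, 1.8900, -0.5260)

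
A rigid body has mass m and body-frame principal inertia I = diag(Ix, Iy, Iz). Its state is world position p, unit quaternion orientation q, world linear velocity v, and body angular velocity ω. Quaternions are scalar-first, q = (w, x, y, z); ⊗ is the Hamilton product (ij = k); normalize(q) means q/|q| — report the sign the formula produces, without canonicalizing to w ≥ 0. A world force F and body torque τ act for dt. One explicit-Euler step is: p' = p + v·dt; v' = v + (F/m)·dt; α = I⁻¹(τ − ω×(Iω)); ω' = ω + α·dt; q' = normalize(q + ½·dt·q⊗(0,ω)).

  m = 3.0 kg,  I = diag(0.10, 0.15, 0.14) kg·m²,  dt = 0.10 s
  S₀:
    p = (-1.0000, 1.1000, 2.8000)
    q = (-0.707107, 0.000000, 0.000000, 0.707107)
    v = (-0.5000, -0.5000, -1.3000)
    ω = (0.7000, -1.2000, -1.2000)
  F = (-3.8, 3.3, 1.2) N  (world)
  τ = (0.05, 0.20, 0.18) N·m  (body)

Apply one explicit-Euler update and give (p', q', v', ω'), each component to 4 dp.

ω×(Iω) gyroscopic = (-0.0144, 0.0336, -0.0420)
(τ − ω×Iω)/I = (0.6440, 1.1093, 1.5857)
ω + α·dt = (0.7644, -1.0891, -1.0414)
Hamilton product q⊗(0,ω) = (0.8485284, 0.3535535, 1.3435033, 0.8485284)
q' = normalize(q + ½dt·q⊗(0,ω)) = (-0.6619, 0.0176, 0.0669, 0.7464)
p + v·dt = (-1.0500, 1.0500, 2.6700)
new velocity v' = (-0.6267, -0.3900, -1.2600)

p' = (-1.0500, 1.0500, 2.6700)
q' = (-0.6619, 0.0176, 0.0669, 0.7464)
v' = (-0.6267, -0.3900, -1.2600)
ω' = (0.7644, -1.0891, -1.0414)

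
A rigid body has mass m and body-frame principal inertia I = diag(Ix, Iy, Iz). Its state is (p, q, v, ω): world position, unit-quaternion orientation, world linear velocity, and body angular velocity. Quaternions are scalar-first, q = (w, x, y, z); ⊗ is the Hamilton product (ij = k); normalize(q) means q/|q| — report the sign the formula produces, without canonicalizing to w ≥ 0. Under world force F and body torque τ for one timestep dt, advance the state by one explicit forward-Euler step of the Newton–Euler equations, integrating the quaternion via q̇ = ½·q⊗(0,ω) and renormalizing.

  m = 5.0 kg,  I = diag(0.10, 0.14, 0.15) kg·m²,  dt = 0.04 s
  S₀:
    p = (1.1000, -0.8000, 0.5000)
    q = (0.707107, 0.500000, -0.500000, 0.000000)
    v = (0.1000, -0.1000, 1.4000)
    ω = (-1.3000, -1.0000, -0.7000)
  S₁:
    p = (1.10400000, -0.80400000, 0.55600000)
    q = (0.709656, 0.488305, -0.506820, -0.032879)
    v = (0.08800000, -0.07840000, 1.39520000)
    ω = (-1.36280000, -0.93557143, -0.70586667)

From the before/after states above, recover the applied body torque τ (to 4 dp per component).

τ = (-0.1500, 0.1800, 0.0300)

Δω = ω₁−ω₀ = (-0.06280000, 0.06442857, -0.00586667)
gyro term ω₀×Iω₀ = (0.0070, -0.0455, 0.0520)
τ = I·(Δω/dt) + ω₀×(Iω₀) = (-0.1500, 0.1800, 0.0300)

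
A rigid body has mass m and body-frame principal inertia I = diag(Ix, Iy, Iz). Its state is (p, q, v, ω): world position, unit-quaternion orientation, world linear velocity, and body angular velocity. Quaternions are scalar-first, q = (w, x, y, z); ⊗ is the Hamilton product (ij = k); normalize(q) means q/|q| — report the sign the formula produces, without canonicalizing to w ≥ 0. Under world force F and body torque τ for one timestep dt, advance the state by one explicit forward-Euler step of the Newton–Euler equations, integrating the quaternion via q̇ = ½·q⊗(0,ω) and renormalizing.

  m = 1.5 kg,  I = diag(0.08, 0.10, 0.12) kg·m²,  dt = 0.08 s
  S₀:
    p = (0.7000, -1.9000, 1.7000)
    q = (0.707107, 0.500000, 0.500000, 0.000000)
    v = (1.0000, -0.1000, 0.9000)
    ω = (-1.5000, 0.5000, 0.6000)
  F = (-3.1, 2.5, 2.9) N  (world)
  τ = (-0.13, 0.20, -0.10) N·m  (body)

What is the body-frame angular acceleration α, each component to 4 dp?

α = (-1.7000, 1.6400, -0.7083)

gyro term ω×Iω = (0.0060, 0.0360, -0.0150)
(τ − ω×Iω)/I = (-1.7000, 1.6400, -0.7083)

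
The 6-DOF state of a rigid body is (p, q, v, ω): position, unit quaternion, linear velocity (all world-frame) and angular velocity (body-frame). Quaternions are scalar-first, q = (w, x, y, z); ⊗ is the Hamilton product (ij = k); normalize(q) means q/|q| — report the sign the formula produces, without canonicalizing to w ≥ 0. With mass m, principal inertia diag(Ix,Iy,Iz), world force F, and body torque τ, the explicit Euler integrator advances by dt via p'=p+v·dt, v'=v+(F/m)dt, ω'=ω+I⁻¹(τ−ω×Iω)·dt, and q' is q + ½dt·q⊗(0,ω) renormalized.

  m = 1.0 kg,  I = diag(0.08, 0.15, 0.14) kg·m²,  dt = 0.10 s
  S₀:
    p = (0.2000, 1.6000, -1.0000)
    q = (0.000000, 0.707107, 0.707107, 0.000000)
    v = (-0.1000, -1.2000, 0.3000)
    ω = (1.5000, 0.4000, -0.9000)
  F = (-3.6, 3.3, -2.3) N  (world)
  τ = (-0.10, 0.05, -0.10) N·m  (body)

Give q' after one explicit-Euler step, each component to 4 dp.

q⊗(0,ω) = (-1.3435033, -0.6363963, 0.6363963, -0.7778177)
q + ½dt·q⊗(0,ω), renormalized = (-0.0669, 0.6726, 0.7360, -0.0387)

q' = (-0.0669, 0.6726, 0.7360, -0.0387)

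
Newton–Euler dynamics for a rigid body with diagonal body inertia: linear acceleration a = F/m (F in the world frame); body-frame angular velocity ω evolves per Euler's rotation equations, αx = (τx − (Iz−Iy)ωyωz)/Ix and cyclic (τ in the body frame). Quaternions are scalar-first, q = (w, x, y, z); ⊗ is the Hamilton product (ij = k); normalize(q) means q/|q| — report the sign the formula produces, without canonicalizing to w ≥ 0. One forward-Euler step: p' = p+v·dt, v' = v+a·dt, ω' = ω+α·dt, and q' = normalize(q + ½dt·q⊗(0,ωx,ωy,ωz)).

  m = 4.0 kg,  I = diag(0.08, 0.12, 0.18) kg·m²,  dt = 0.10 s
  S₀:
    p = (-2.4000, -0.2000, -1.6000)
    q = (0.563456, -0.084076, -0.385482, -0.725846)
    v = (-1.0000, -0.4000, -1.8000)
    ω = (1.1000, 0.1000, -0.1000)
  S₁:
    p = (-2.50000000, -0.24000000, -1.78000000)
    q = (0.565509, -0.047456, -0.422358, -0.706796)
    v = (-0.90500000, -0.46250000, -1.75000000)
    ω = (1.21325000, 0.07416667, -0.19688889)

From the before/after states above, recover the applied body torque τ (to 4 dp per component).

τ = (0.0900, -0.0200, -0.1700)

Δω = ω₁−ω₀ = (0.11325000, -0.02583333, -0.09688889)
τ = I·(Δω/dt) + ω₀×(Iω₀) = (0.0900, -0.0200, -0.1700)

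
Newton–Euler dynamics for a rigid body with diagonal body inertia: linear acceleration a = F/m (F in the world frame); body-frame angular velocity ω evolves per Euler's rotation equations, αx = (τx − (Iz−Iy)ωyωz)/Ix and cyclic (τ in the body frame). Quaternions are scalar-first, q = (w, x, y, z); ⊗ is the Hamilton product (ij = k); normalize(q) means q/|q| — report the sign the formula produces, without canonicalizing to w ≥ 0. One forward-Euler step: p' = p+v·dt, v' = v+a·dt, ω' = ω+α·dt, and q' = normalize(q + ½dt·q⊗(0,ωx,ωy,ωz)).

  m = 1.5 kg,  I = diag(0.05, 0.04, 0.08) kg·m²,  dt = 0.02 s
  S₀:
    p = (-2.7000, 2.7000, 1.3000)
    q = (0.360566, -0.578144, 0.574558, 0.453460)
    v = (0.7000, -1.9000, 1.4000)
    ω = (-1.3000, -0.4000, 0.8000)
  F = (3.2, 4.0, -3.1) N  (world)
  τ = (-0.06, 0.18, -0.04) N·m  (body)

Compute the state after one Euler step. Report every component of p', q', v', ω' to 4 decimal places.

ω×(Iω) gyroscopic = (-0.0128, 0.0312, -0.0052)
angular accel α = (-0.9440, 3.7200, -0.4350)
ω + α·dt = (-1.3189, -0.3256, 0.7913)
Hamilton product q⊗(0,ω) = (-0.8845320, 0.1722946, -0.2712092, 1.2666358)
updated quaternion q' = (0.3517, -0.5763, 0.5718, 0.4661)
linear accel F/m = (2.1333, 2.6667, -2.0667)
p' = p + v·dt = (-2.6860, 2.6620, 1.3280)
new velocity v' = (0.7427, -1.8467, 1.3587)

p' = (-2.6860, 2.6620, 1.3280)
q' = (0.3517, -0.5763, 0.5718, 0.4661)
v' = (0.7427, -1.8467, 1.3587)
ω' = (-1.3189, -0.3256, 0.7913)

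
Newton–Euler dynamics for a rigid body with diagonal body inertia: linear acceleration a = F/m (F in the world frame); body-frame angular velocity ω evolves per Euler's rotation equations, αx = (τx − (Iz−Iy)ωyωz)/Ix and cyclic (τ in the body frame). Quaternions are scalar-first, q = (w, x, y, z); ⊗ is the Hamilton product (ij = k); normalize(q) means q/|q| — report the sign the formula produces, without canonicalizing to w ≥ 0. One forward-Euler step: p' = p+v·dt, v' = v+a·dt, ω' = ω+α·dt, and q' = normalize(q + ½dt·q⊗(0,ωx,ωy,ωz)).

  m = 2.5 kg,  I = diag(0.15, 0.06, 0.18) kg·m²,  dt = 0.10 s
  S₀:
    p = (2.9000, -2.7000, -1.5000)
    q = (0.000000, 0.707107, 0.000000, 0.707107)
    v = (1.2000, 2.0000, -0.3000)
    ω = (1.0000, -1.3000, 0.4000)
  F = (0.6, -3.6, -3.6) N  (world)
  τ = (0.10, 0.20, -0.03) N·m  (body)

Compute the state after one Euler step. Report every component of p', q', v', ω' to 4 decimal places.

gyro term ω×Iω = (-0.0624, -0.0120, 0.1170)
angular accel α = (1.0827, 3.5333, -0.8167)
ω' = ω + α·dt = (1.1083, -0.9467, 0.3183)
2q̇ = q⊗(0,ω) = (-0.9899498, 0.9192391, 0.4242642, -0.9192391)
updated quaternion q' = (-0.0493, 0.7504, 0.0211, 0.6588)
a = F/m = (0.2400, -1.4400, -1.4400)
new position p' = (3.0200, -2.5000, -1.5300)
v' = v + a·dt = (1.2240, 1.8560, -0.4440)

p' = (3.0200, -2.5000, -1.5300)
q' = (-0.0493, 0.7504, 0.0211, 0.6588)
v' = (1.2240, 1.8560, -0.4440)
ω' = (1.1083, -0.9467, 0.3183)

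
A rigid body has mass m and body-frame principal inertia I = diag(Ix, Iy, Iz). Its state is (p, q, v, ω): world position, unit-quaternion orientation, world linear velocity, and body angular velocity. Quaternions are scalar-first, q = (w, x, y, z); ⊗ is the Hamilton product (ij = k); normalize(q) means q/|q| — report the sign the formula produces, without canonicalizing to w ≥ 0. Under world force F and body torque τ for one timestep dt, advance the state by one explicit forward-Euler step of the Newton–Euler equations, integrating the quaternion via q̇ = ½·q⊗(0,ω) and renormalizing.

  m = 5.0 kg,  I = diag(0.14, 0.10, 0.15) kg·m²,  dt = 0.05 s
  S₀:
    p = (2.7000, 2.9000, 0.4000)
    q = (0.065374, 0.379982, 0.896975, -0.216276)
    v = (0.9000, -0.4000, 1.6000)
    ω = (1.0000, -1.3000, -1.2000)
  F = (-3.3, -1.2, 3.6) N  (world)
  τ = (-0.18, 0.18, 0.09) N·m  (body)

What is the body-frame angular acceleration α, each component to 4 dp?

α = (-1.8429, 1.6800, 0.2533)

precession coupling ω×(Iω) = (0.0780, 0.0120, 0.0520)
angular accel α = (-1.8429, 1.6800, 0.2533)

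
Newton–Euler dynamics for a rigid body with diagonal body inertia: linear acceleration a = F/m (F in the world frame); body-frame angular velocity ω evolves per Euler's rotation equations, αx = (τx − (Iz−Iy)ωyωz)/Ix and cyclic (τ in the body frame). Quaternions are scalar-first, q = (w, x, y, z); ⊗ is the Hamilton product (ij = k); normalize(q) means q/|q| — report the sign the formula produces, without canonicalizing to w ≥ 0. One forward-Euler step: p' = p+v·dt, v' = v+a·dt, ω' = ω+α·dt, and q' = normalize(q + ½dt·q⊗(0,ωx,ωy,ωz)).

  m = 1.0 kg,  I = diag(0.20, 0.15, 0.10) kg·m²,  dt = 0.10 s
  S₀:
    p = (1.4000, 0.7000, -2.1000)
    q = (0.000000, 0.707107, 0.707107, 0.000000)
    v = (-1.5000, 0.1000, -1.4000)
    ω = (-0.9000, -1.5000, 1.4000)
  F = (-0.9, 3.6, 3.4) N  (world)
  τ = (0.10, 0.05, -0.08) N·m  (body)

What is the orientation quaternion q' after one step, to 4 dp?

Hamilton product q⊗(0,ω) = (1.6970568, 0.9899498, -0.9899498, -0.4242642)
q + ½dt·q⊗(0,ω), renormalized = (0.0843, 0.7519, 0.6535, -0.0211)

q' = (0.0843, 0.7519, 0.6535, -0.0211)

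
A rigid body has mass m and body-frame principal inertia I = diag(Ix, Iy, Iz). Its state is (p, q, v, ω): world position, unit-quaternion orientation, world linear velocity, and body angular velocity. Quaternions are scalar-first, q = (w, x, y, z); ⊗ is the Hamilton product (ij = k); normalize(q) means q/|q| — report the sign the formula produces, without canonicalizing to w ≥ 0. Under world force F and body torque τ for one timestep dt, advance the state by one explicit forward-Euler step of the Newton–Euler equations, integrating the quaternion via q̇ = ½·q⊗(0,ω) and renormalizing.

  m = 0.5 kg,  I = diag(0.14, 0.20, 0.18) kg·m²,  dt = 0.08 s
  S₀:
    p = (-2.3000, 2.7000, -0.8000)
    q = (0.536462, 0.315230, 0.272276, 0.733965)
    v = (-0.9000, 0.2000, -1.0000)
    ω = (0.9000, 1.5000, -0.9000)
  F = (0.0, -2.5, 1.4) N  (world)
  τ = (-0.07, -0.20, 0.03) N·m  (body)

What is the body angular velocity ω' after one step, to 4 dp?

α = I⁻¹(τ − ω×Iω) = (-0.6929, -1.1620, -0.2833)
new body rate ω' = (0.8446, 1.4070, -0.9227)

ω' = (0.8446, 1.4070, -0.9227)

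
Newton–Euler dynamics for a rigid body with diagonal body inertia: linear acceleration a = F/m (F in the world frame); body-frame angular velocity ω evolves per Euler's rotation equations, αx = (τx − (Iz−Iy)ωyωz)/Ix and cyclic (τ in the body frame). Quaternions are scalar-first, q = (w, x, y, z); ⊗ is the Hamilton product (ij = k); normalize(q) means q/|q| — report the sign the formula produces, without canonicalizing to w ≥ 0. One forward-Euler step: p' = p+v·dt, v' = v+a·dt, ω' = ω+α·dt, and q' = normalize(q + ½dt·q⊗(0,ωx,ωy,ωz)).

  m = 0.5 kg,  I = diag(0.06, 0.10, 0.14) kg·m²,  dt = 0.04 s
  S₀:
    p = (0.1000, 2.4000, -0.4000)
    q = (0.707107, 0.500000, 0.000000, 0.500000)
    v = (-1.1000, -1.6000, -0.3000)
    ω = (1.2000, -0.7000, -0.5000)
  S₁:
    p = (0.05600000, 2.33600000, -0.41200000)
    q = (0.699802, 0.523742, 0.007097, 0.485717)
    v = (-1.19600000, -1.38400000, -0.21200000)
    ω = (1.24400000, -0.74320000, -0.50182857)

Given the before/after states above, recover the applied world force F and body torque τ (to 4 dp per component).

F = (-1.2000, 2.7000, 1.1000)
τ = (0.0800, -0.0600, -0.0400)

Δv = v₁−v₀ = (-0.09600000, 0.21600000, 0.08800000)
m·(v₁−v₀)/dt = (-1.2000, 2.7000, 1.1000)
Δω = ω₁−ω₀ = (0.04400000, -0.04320000, -0.00182857)
τ = I·(Δω/dt) + ω₀×(Iω₀) = (0.0800, -0.0600, -0.0400)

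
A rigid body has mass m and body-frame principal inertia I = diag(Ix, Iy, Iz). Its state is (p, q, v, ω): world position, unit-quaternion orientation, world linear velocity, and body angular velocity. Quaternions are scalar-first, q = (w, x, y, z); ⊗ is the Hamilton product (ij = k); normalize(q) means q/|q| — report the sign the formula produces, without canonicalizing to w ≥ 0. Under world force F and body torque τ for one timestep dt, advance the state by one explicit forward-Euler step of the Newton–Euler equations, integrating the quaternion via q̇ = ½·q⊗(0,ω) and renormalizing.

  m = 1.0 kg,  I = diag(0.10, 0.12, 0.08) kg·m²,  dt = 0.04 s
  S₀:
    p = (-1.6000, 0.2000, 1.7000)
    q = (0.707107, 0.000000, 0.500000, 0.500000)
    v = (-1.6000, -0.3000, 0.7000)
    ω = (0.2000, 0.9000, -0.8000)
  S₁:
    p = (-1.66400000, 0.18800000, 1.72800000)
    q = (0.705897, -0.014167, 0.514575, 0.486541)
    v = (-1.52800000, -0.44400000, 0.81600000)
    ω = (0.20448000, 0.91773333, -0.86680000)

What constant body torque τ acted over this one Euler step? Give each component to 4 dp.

τ = (0.0400, 0.0500, -0.1300)

rate change Δω = (0.00448000, 0.01773333, -0.06680000)
gyro term ω₀×Iω₀ = (0.0288, -0.0032, 0.0036)
I·α + gyro = (0.0400, 0.0500, -0.1300)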